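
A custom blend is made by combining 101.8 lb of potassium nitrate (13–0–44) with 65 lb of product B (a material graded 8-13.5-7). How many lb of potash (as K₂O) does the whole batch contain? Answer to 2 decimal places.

49.34 lb K₂O

K₂O mass = 44%×101.8 + 7%×65 = 49.342 lb.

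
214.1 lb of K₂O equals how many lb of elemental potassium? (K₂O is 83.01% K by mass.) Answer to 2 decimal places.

177.72 lb K

K = 214.1 × 0.8301 = 177.724 lb.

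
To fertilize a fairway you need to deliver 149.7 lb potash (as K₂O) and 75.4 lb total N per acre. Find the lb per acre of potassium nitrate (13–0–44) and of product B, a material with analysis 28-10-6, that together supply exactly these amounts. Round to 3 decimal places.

324.021 lb potassium nitrate, 118.847 lb product B

Per-acre balance (a = potassium nitrate, b = product B):
K₂O: 0.44·a + 0.06·b = 149.7
N: 0.13·a + 0.28·b = 75.4
Eliminate b: (row1) − 0.06/0.28·(row2) → 0.412143·a = 133.543, so a = 324.0208.
Then b = (75.4 − 0.13·324.0208) / 0.28 = 118.84749.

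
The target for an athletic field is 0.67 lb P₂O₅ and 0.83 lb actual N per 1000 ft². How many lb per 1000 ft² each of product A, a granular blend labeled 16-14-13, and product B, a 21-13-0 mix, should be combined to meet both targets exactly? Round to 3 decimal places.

3.814 lb product A, 1.047 lb product B

Let a = lb of product A, b = lb of product B (per 1000 ft²).
P₂O₅: 0.14·a + 0.13·b = 0.67
N: 0.16·a + 0.21·b = 0.83
From row1: a = (0.67 − 0.13·b) / 0.14.
Into row2: 0.16·(0.67 − 0.13·b)/0.14 + 0.21·b = 0.83 → b = 1.04651, a = 3.81395.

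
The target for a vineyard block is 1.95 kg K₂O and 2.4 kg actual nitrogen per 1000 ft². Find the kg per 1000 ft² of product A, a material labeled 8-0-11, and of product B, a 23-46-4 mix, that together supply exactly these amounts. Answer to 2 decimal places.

15.95 kg product A, 4.89 kg product B

Let a = kg of product A, b = kg of product B (per 1000 ft²).
K₂O: 0.11·a + 0.04·b = 1.95
N: 0.08·a + 0.23·b = 2.4
From row1: a = (1.95 − 0.04·b) / 0.11.
Into row2: 0.08·(1.95 − 0.04·b)/0.11 + 0.23·b = 2.4 → b = 4.88688, a = 15.9502.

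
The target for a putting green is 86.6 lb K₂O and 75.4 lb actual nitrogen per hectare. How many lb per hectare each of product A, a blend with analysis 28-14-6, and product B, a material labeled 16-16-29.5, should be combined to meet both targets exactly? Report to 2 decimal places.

Let a = lb of product A, b = lb of product B (per hectare).
K₂O: 0.06·a + 0.295·b = 86.6
N: 0.28·a + 0.16·b = 75.4
Solving simultaneously: a = 114.8904, b = 270.192.

114.89 lb product A, 270.19 lb product B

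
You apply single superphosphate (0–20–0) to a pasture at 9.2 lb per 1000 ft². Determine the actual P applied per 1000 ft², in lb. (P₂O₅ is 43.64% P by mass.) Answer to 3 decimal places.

0.803 lb P per thousand sq ft

P₂O₅ per 1000 ft² = 9.2 × 20% = 1.84 lb.
Elemental P = 1.84 × 0.4364 = 0.802976 lb per 1000 ft².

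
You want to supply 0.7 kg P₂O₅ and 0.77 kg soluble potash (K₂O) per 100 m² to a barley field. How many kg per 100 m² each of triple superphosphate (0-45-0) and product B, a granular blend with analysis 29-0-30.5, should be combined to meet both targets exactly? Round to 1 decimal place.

With a, b = kg per 100 m² of triple superphosphate and product B:
P₂O₅: 0.45·a + 0·b = 0.7
K₂O: 0·a + 0.305·b = 0.77
Solving simultaneously: a = 1.55556, b = 2.52459.

1.6 kg triple superphosphate, 2.5 kg product B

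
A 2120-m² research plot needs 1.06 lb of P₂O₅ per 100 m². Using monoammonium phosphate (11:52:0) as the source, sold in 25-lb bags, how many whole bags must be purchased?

2 bags

Product per 100 m² = 1.06 / 52% = 2.03846 lb.
Total product = 2.03846 × 2120 / 100 = 43.2154 lb.
Bags = ⌈43.2154 / 25⌉ = 2.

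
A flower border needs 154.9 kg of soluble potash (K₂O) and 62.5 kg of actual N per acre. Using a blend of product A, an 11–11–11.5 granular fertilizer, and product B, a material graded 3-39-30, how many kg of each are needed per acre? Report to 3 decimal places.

Let a = kg of product A, b = kg of product B (per acre).
K₂O: 0.115·a + 0.3·b = 154.9
N: 0.11·a + 0.03·b = 62.5
Solving simultaneously: a = 477.2589, b = 333.3841.

477.259 kg product A, 333.384 kg product B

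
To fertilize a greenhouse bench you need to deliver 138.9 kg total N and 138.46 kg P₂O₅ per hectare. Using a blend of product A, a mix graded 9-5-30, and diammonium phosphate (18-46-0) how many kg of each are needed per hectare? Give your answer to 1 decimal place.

1202.8 kg product A, 170.3 kg diammonium phosphate

Per-hectare balance (a = product A, b = diammonium phosphate):
N: 0.09·a + 0.18·b = 138.9
P₂O₅: 0.05·a + 0.46·b = 138.46
Solving simultaneously: a = 1202.81, b = 170.259.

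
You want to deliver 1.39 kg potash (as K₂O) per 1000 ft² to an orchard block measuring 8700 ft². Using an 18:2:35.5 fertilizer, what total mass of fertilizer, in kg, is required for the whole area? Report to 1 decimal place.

Product per 1000 ft² = 1.39 / 35.5% = 3.91549 kg.
Total product = 3.91549 × 8700 / 1000 = 34.0648 kg.

34.1 kg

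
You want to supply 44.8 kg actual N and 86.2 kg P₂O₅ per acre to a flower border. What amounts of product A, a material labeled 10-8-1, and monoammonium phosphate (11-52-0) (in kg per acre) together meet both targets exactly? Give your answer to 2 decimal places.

With a, b = kg per acre of product A and monoammonium phosphate:
N: 0.1·a + 0.11·b = 44.8
P₂O₅: 0.08·a + 0.52·b = 86.2
Solving simultaneously: a = 319.769, b = 116.574.

319.77 kg product A, 116.57 kg monoammonium phosphate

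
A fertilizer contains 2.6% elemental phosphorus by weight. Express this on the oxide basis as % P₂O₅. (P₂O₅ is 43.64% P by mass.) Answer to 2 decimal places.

%P₂O₅ = 2.6 / 0.4364 = 5.95784%.

5.96% P₂O₅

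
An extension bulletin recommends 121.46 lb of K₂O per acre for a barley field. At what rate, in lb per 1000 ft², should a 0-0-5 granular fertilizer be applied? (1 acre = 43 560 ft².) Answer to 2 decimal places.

Product per acre = 121.46 / 5% = 2429.2 lb.
Convert to per 1000 ft²: 2429.2 × 0.0229568 = 55.7668 lb.

55.77 lb of product per thousand sq ft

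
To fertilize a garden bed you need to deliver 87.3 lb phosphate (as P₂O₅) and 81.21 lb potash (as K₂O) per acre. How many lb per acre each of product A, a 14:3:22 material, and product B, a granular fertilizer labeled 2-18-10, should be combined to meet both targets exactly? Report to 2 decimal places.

With a, b = lb per acre of product A and product B:
P₂O₅: 0.03·a + 0.18·b = 87.3
K₂O: 0.22·a + 0.1·b = 81.21
Eliminate a: (row1) − 0.03/0.22·(row2) → 0.166364·b = 76.2259, so b = 458.189.
Back-substitute: a = (87.3 − 0.18·458.189) / 0.03 = 160.869.

160.87 lb product A, 458.19 lb product B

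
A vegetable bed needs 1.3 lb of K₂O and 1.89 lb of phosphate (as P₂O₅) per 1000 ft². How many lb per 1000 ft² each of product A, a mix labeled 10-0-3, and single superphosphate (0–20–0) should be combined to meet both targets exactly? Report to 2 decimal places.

Per-1000 ft² balance (a = product A, b = single superphosphate):
K₂O: 0.03·a + 0·b = 1.3
P₂O₅: 0·a + 0.2·b = 1.89
Solving simultaneously: a = 43.3333, b = 9.45.

43.33 lb product A, 9.45 lb single superphosphate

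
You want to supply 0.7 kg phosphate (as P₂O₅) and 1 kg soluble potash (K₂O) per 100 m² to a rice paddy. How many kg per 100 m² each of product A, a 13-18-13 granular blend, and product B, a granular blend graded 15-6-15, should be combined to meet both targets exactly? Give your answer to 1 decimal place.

With a, b = kg per 100 m² of product A and product B:
P₂O₅: 0.18·a + 0.06·b = 0.7
K₂O: 0.13·a + 0.15·b = 1
Eliminate b: (row1) − 0.06/0.15·(row2) → 0.128·a = 0.3, so a = 2.34375.
Then b = (1 − 0.13·2.34375) / 0.15 = 4.63542.

2.3 kg product A, 4.6 kg product B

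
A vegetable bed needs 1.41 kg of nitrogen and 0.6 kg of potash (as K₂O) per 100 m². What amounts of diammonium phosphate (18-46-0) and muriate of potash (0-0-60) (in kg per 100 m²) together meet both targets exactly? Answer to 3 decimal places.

Let a = kg of diammonium phosphate, b = kg of muriate of potash (per 100 m²).
N: 0.18·a + 0·b = 1.41
K₂O: 0·a + 0.6·b = 0.6
Solving simultaneously: a = 7.83333, b = 1.

7.833 kg diammonium phosphate, 1.000 kg muriate of potash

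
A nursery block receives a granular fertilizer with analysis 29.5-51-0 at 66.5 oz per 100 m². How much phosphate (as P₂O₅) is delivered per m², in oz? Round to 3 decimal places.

0.339 oz P₂O₅ per sq m

P₂O₅ per 100 m² = 66.5 × 51% = 33.915 oz.
Convert to per m²: 33.915 × 0.01 = 0.33915 oz.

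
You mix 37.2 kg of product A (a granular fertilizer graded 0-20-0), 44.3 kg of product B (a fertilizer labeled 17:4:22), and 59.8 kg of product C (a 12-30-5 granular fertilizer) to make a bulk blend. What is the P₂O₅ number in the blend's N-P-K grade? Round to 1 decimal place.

Total mass = 37.2 + 44.3 + 59.8 = 141.3 kg.
P₂O₅ mass = 20%×37.2 + 4%×44.3 + 30%×59.8 = 27.152 kg.
% P₂O₅ = 27.152 / 141.3 = 19.2159%.

19.2% P₂O₅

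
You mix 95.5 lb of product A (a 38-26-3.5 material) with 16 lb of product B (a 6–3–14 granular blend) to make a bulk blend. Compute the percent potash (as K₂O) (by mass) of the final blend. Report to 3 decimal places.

5.007% K₂O

Total mass = 95.5 + 16 = 111.5 lb.
K₂O mass = 3.5%×95.5 + 14%×16 = 5.5825 lb.
% K₂O = 5.5825 / 111.5 = 5.00673%.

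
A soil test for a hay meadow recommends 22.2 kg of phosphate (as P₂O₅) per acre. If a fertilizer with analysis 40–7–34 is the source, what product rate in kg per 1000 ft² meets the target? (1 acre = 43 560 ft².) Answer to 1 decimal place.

Product per acre = 22.2 / 7% = 317.143 kg.
Convert to per 1000 ft²: 317.143 × 0.0229568 = 7.2806 kg.

7.3 kg of product per thousand sq ft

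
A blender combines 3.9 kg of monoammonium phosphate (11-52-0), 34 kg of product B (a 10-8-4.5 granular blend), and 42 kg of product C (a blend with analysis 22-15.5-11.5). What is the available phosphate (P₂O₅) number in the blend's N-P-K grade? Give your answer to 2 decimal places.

14.09% P₂O₅

Total mass = 3.9 + 34 + 42 = 79.9 kg.
P₂O₅ mass = 52%×3.9 + 8%×34 + 15.5%×42 = 11.258 kg.
% P₂O₅ = 11.258 / 79.9 = 14.0901%.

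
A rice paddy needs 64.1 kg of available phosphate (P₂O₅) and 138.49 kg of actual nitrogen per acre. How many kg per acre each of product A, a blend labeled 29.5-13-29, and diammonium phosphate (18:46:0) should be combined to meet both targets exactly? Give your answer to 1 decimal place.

464.5 kg product A, 8.1 kg diammonium phosphate

Let a = kg of product A, b = kg of diammonium phosphate (per acre).
P₂O₅: 0.13·a + 0.46·b = 64.1
N: 0.295·a + 0.18·b = 138.49
From row1: a = (64.1 − 0.46·b) / 0.13.
Into row2: 0.295·(64.1 − 0.46·b)/0.13 + 0.18·b = 138.49 → b = 8.06589, a = 464.536.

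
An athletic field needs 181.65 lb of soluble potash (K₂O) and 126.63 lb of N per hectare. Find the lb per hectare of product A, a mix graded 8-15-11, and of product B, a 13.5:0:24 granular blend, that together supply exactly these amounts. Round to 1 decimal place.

With a, b = lb per hectare of product A and product B:
K₂O: 0.11·a + 0.24·b = 181.65
N: 0.08·a + 0.135·b = 126.63
From row1: a = (181.65 − 0.24·b) / 0.11.
Into row2: 0.08·(181.65 − 0.24·b)/0.11 + 0.135·b = 126.63 → b = 138.552, a = 1349.07.

1349.1 lb product A, 138.6 lb product B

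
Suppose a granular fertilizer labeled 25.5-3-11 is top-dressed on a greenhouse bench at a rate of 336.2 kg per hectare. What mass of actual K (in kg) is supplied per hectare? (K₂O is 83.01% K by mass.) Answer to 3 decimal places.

K₂O per hectare = 336.2 × 11% = 36.982 kg.
Elemental K = 36.982 × 0.8301 = 30.6988 kg per hectare.

30.699 kg K per hectare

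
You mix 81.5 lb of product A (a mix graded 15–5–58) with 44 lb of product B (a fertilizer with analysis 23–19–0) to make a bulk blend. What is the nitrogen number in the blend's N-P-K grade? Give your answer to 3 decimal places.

Total mass = 81.5 + 44 = 125.5 lb.
N mass = 15%×81.5 + 23%×44 = 22.345 lb.
% N = 22.345 / 125.5 = 17.8048%.

17.805% N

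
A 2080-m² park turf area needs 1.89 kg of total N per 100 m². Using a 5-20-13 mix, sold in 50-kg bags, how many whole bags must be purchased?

16 bags

Product per 100 m² = 1.89 / 5% = 37.8 kg.
Total product = 37.8 × 2080 / 100 = 786.24 kg.
Bags = ⌈786.24 / 50⌉ = 16.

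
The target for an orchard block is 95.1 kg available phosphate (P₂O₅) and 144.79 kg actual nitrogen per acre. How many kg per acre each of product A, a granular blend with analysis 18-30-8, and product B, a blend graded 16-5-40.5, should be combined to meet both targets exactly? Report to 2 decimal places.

Per-acre balance (a = product A, b = product B):
P₂O₅: 0.3·a + 0.05·b = 95.1
N: 0.18·a + 0.16·b = 144.79
Eliminate a: (row1) − 0.3/0.18·(row2) → -0.216667·b = -146.217, so b = 674.846.
Back-substitute: a = (95.1 − 0.05·674.846) / 0.3 = 204.526.

204.53 kg product A, 674.85 kg product B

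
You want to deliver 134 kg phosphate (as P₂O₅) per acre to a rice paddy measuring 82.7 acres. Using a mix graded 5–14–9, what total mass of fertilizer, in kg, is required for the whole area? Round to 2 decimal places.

79155.71 kg

Product per acre = 134 / 14% = 957.143 kg.
Total product = 957.143 × 82.7 = 79155.714 kg.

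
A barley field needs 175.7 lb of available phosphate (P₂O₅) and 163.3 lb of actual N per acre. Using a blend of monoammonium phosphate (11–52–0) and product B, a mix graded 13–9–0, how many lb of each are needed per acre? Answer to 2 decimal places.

141.14 lb monoammonium phosphate, 1136.72 lb product B

Per-acre balance (a = monoammonium phosphate, b = product B):
P₂O₅: 0.52·a + 0.09·b = 175.7
N: 0.11·a + 0.13·b = 163.3
From row1: a = (175.7 − 0.09·b) / 0.52.
Into row2: 0.11·(175.7 − 0.09·b)/0.52 + 0.13·b = 163.3 → b = 1136.724, a = 141.144.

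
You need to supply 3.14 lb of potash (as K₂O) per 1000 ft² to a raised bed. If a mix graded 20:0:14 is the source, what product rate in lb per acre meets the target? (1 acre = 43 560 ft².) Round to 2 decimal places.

Product per 1000 ft² = 3.14 / 14% = 22.4286 lb.
Convert to per acre: 22.4286 × 43.56 = 976.989 lb.

976.99 lb of product per acre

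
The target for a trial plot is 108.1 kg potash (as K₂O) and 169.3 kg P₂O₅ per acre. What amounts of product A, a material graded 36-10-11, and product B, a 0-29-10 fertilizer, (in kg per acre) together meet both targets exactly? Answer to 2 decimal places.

658.40 kg product A, 356.76 kg product B

Let a = kg of product A, b = kg of product B (per acre).
K₂O: 0.11·a + 0.1·b = 108.1
P₂O₅: 0.1·a + 0.29·b = 169.3
Solving simultaneously: a = 658.402, b = 356.758.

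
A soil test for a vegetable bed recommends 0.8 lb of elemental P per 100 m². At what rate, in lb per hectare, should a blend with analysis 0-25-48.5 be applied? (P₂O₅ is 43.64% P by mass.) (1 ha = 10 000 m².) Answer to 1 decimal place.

As P₂O₅: 0.8 / 0.4364 = 1.83318 lb per 100 m².
Product per 100 m² = 1.83318 / 25% = 7.33272 lb.
Convert to per hectare: 7.33272 × 100 = 733.272 lb.

733.3 lb of product per hectare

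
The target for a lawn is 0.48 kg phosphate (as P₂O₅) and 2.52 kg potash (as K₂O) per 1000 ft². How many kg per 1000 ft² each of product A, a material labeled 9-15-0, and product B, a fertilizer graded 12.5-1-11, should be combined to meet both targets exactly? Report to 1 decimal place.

1.7 kg product A, 22.9 kg product B

With a, b = kg per 1000 ft² of product A and product B:
P₂O₅: 0.15·a + 0.01·b = 0.48
K₂O: 0·a + 0.11·b = 2.52
Solving simultaneously: a = 1.67273, b = 22.9091.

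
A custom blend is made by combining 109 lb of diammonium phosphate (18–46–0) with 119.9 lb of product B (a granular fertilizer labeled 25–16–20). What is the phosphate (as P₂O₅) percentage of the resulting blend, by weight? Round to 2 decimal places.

30.29% P₂O₅

Total mass = 109 + 119.9 = 228.9 lb.
P₂O₅ mass = 46%×109 + 16%×119.9 = 69.324 lb.
% P₂O₅ = 69.324 / 228.9 = 30.2857%.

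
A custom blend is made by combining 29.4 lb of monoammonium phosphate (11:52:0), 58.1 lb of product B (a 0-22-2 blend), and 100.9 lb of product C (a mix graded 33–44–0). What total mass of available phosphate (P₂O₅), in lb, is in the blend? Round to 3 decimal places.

72.466 lb P₂O₅

P₂O₅ mass = 52%×29.4 + 22%×58.1 + 44%×100.9 = 72.466 lb.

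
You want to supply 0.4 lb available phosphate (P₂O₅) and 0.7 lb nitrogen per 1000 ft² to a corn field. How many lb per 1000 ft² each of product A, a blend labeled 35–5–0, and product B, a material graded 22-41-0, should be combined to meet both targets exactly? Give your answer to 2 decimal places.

Let a = lb of product A, b = lb of product B (per 1000 ft²).
P₂O₅: 0.05·a + 0.41·b = 0.4
N: 0.35·a + 0.22·b = 0.7
Eliminate b: (row1) − 0.41/0.22·(row2) → -0.602273·a = -0.904545, so a = 1.50189.
Then b = (0.7 − 0.35·1.50189) / 0.22 = 0.792453.

1.50 lb product A, 0.79 lb product B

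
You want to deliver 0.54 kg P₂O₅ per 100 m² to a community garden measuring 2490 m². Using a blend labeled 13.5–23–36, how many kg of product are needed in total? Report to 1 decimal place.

Product per 100 m² = 0.54 / 23% = 2.34783 kg.
Total product = 2.34783 × 2490 / 100 = 58.4609 kg.

58.5 kg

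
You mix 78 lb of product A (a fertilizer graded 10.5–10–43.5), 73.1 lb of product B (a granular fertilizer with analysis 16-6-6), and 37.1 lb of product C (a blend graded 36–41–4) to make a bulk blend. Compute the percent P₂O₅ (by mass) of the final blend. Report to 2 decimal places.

Total mass = 78 + 73.1 + 37.1 = 188.2 lb.
P₂O₅ mass = 10%×78 + 6%×73.1 + 41%×37.1 = 27.397 lb.
% P₂O₅ = 27.397 / 188.2 = 14.5574%.

14.56% P₂O₅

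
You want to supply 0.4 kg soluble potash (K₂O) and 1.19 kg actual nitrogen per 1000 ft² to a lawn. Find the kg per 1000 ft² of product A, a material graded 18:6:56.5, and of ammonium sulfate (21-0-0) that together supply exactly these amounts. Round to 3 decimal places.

Per-1000 ft² balance (a = product A, b = ammonium sulfate):
K₂O: 0.565·a + 0·b = 0.4
N: 0.18·a + 0.21·b = 1.19
Eliminate a: (row1) − 0.565/0.18·(row2) → -0.659167·b = -3.33528, so b = 5.05984.
Back-substitute: a = (0.4 − 0·5.05984) / 0.565 = 0.707965.

0.708 kg product A, 5.060 kg ammonium sulfate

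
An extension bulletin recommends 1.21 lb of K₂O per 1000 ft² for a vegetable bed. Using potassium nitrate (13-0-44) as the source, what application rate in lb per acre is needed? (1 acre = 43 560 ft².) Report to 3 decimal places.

119.790 lb of product per acre

Product per 1000 ft² = 1.21 / 44% = 2.75 lb.
Convert to per acre: 2.75 × 43.56 = 119.79 lb.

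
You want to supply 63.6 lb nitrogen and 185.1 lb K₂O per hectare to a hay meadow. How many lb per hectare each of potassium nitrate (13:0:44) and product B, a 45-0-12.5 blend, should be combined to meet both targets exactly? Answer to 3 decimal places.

414.553 lb potassium nitrate, 21.574 lb product B

Let a = lb of potassium nitrate, b = lb of product B (per hectare).
N: 0.13·a + 0.45·b = 63.6
K₂O: 0.44·a + 0.125·b = 185.1
Eliminate a: (row1) − 0.13/0.44·(row2) → 0.413068·b = 8.91136, so b = 21.5736.
Back-substitute: a = (63.6 − 0.45·21.5736) / 0.13 = 414.55296.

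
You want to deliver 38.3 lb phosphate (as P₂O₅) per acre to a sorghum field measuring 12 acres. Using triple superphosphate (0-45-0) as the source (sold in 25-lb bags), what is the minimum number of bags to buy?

41 bags

Product per acre = 38.3 / 45% = 85.1111 lb.
Total product = 85.1111 × 12 = 1021.33 lb.
Bags = ⌈1021.33 / 25⌉ = 41.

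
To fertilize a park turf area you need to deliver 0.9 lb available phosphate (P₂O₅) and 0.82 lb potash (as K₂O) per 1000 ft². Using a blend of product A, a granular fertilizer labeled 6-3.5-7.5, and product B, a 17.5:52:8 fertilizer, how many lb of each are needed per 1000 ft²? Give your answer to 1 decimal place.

Per-1000 ft² balance (a = product A, b = product B):
P₂O₅: 0.035·a + 0.52·b = 0.9
K₂O: 0.075·a + 0.08·b = 0.82
From row1: a = (0.9 − 0.52·b) / 0.035.
Into row2: 0.075·(0.9 − 0.52·b)/0.035 + 0.08·b = 0.82 → b = 1.07182, a = 9.79006.

9.8 lb product A, 1.1 lb product B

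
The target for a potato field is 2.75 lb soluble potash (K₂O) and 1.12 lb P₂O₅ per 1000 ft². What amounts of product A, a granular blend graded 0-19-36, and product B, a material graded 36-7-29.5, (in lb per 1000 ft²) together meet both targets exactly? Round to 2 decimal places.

4.47 lb product A, 3.87 lb product B

With a, b = lb per 1000 ft² of product A and product B:
K₂O: 0.36·a + 0.295·b = 2.75
P₂O₅: 0.19·a + 0.07·b = 1.12
Solving simultaneously: a = 4.47002, b = 3.8671.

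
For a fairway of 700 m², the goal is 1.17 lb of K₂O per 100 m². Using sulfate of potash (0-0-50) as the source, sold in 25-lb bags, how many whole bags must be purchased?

1 bags

Product per 100 m² = 1.17 / 50% = 2.34 lb.
Total product = 2.34 × 700 / 100 = 16.38 lb.
Bags = ⌈16.38 / 25⌉ = 1.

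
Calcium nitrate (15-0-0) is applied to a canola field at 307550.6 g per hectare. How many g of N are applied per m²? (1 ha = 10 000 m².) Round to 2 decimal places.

nitrogen per hectare = 307550.6 × 15% = 46132.6 g.
Convert to per m²: 46132.6 × 0.0001 = 4.61326 g.

4.61 g N per sq m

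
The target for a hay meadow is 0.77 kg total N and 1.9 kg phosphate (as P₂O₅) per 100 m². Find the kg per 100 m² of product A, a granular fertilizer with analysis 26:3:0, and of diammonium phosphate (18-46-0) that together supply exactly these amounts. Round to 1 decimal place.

0.1 kg product A, 4.1 kg diammonium phosphate

With a, b = kg per 100 m² of product A and diammonium phosphate:
N: 0.26·a + 0.18·b = 0.77
P₂O₅: 0.03·a + 0.46·b = 1.9
Eliminate b: (row1) − 0.18/0.46·(row2) → 0.248261·a = 0.0265217, so a = 0.10683.
Then b = (1.9 − 0.03·0.10683) / 0.46 = 4.12347.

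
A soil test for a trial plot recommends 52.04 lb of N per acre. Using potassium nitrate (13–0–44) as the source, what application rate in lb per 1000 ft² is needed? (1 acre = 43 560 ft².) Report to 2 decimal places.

Product per acre = 52.04 / 13% = 400.308 lb.
Convert to per 1000 ft²: 400.308 × 0.0229568 = 9.1898 lb.

9.19 lb of product per thousand sq ft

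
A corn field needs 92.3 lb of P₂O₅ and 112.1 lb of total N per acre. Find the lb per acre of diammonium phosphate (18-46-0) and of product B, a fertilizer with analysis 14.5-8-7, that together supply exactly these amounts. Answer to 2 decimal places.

84.43 lb diammonium phosphate, 668.30 lb product B

Let a = lb of diammonium phosphate, b = lb of product B (per acre).
P₂O₅: 0.46·a + 0.08·b = 92.3
N: 0.18·a + 0.145·b = 112.1
Eliminate a: (row1) − 0.46/0.18·(row2) → -0.290556·b = -194.178, so b = 668.298.
Back-substitute: a = (92.3 − 0.08·668.298) / 0.46 = 84.4264.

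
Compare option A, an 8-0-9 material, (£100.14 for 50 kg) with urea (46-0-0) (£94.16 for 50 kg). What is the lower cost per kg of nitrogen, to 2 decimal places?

£4.09 per kg N (urea)

option A: N per bag = 50 × 8% = 4 kg; cost = 100.14 / 4 = £25.0350/kg N.
urea: N per bag = 50 × 46% = 23 kg; cost = 94.16 / 23 = £4.0939/kg N.
urea is cheaper.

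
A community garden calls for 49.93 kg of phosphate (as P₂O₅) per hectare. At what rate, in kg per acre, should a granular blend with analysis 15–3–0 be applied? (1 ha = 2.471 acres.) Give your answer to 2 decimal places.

673.55 kg of product per acre

Product per hectare = 49.93 / 3% = 1664.33 kg.
Convert to per acre: 1664.33 × 0.404694 = 673.546 kg.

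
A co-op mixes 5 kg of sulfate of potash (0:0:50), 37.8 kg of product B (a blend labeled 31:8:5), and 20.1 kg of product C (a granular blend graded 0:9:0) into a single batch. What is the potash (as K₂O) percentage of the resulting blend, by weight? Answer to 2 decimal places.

Total mass = 5 + 37.8 + 20.1 = 62.9 kg.
K₂O mass = 50%×5 + 5%×37.8 + 0%×20.1 = 4.39 kg.
% K₂O = 4.39 / 62.9 = 6.97933%.

6.98% K₂O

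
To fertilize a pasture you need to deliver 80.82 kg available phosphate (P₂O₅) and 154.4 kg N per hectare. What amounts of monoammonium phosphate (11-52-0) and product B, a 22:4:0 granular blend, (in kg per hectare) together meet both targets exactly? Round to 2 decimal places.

105.49 kg monoammonium phosphate, 649.07 kg product B

With a, b = kg per hectare of monoammonium phosphate and product B:
P₂O₅: 0.52·a + 0.04·b = 80.82
N: 0.11·a + 0.22·b = 154.4
Eliminate a: (row1) − 0.52/0.11·(row2) → -1·b = -649.071, so b = 649.071.
Back-substitute: a = (80.82 − 0.04·649.071) / 0.52 = 105.4945.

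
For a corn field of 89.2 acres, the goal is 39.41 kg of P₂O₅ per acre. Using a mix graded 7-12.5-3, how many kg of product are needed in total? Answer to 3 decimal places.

Product per acre = 39.41 / 12.5% = 315.28 kg.
Total product = 315.28 × 89.2 = 28122.976 kg.

28122.976 kg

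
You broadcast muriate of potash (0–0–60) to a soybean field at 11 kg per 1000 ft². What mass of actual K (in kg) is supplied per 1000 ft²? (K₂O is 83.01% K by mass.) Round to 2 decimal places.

K₂O per 1000 ft² = 11 × 60% = 6.6 kg.
Elemental K = 6.6 × 0.8301 = 5.47866 kg per 1000 ft².

5.48 kg K per thousand sq ft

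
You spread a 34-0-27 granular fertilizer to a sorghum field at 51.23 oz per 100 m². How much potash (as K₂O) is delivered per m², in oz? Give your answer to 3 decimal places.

K₂O per 100 m² = 51.23 × 27% = 13.8321 oz.
Convert to per m²: 13.8321 × 0.01 = 0.138321 oz.

0.138 oz K₂O per sq m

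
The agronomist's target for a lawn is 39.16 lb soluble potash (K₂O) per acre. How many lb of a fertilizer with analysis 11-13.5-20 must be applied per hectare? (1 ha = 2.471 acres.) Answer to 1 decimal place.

483.8 lb of product per hectare

Product per acre = 39.16 / 20% = 195.8 lb.
Convert to per hectare: 195.8 × 2.471 = 483.822 lb.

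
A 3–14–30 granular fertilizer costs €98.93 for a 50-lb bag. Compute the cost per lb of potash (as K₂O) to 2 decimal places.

K₂O in bag = 50 × 30% = 15 lb.
Cost per lb K₂O = €98.93 / 15 = €6.5953.

€6.60 per lb K₂O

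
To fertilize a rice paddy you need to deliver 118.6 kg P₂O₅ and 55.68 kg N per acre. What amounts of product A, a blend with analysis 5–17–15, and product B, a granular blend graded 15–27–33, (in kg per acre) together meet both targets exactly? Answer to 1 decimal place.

With a, b = kg per acre of product A and product B:
P₂O₅: 0.17·a + 0.27·b = 118.6
N: 0.05·a + 0.15·b = 55.68
Eliminate a: (row1) − 0.17/0.05·(row2) → -0.24·b = -70.712, so b = 294.633.
Back-substitute: a = (118.6 − 0.27·294.633) / 0.17 = 229.7.

229.7 kg product A, 294.6 kg product B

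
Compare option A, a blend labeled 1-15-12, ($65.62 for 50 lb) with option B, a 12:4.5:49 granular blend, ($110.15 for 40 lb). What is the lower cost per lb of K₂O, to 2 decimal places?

option A: K₂O per bag = 50 × 12% = 6 lb; cost = 65.62 / 6 = $10.9367/lb K₂O.
option B: K₂O per bag = 40 × 49% = 19.6 lb; cost = 110.15 / 19.6 = $5.6199/lb K₂O.
option B is cheaper.

$5.62 per lb K₂O (option B)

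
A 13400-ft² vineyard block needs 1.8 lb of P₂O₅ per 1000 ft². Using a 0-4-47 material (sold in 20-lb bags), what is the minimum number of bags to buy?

31 bags

Product per 1000 ft² = 1.8 / 4% = 45 lb.
Total product = 45 × 13400 / 1000 = 603 lb.
Bags = ⌈603 / 20⌉ = 31.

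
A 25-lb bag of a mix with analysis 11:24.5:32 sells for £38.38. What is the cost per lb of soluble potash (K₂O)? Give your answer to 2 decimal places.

£4.80 per lb K₂O

K₂O in bag = 25 × 32% = 8 lb.
Cost per lb K₂O = £38.38 / 8 = £4.7975.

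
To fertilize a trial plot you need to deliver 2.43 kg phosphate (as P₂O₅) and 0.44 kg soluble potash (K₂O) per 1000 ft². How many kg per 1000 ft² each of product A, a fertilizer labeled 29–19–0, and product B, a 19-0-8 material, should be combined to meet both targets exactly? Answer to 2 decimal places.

Let a = kg of product A, b = kg of product B (per 1000 ft²).
P₂O₅: 0.19·a + 0·b = 2.43
K₂O: 0·a + 0.08·b = 0.44
Solving simultaneously: a = 12.7895, b = 5.5.

12.79 kg product A, 5.50 kg product B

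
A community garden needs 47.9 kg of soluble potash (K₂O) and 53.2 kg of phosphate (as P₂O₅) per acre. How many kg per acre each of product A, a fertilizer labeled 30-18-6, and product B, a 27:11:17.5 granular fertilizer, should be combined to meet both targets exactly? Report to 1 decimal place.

162.3 kg product A, 218.1 kg product B

With a, b = kg per acre of product A and product B:
K₂O: 0.06·a + 0.175·b = 47.9
P₂O₅: 0.18·a + 0.11·b = 53.2
Solving simultaneously: a = 162.289, b = 218.072.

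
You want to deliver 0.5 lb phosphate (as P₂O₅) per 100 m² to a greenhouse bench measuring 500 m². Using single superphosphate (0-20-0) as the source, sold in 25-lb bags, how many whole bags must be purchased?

1 bags

Product per 100 m² = 0.5 / 20% = 2.5 lb.
Total product = 2.5 × 500 / 100 = 12.5 lb.
Bags = ⌈12.5 / 25⌉ = 1.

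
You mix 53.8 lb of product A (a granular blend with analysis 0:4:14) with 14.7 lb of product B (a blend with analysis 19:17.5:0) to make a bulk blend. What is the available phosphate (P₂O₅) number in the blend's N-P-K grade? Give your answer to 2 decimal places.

6.90% P₂O₅

Total mass = 53.8 + 14.7 = 68.5 lb.
P₂O₅ mass = 4%×53.8 + 17.5%×14.7 = 4.7245 lb.
% P₂O₅ = 4.7245 / 68.5 = 6.89708%.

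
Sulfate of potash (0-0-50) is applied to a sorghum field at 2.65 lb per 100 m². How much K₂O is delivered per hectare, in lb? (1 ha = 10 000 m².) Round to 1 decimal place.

K₂O per 100 m² = 2.65 × 50% = 1.325 lb.
Convert to per hectare: 1.325 × 100 = 132.5 lb.

132.5 lb K₂O per hectare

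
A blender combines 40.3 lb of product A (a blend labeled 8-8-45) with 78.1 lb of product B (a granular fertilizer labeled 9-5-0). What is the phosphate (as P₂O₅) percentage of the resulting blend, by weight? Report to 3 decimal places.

6.021% P₂O₅

Total mass = 40.3 + 78.1 = 118.4 lb.
P₂O₅ mass = 8%×40.3 + 5%×78.1 = 7.129 lb.
% P₂O₅ = 7.129 / 118.4 = 6.02111%.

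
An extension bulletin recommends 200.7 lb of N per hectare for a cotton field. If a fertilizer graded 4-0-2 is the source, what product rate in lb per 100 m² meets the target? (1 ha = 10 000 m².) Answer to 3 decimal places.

50.175 lb of product per hundred sq m

Product per hectare = 200.7 / 4% = 5017.5 lb.
Convert to per 100 m²: 5017.5 × 0.01 = 50.175 lb.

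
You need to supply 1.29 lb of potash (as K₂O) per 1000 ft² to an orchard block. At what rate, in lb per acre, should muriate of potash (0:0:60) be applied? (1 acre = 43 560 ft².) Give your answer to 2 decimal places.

93.65 lb of product per acre

Product per 1000 ft² = 1.29 / 60% = 2.15 lb.
Convert to per acre: 2.15 × 43.56 = 93.654 lb.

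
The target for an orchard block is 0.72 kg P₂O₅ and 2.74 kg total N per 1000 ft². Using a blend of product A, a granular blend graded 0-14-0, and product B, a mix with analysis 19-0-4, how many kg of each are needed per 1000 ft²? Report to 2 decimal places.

5.14 kg product A, 14.42 kg product B

Per-1000 ft² balance (a = product A, b = product B):
P₂O₅: 0.14·a + 0·b = 0.72
N: 0·a + 0.19·b = 2.74
Solving simultaneously: a = 5.14286, b = 14.4211.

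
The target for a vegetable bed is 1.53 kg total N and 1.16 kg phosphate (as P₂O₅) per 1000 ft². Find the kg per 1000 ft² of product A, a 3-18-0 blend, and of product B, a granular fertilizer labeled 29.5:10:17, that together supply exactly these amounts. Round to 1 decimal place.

With a, b = kg per 1000 ft² of product A and product B:
N: 0.03·a + 0.295·b = 1.53
P₂O₅: 0.18·a + 0.1·b = 1.16
Eliminate a: (row1) − 0.03/0.18·(row2) → 0.278333·b = 1.33667, so b = 4.8024.
Back-substitute: a = (1.53 − 0.295·4.8024) / 0.03 = 3.77645.

3.8 kg product A, 4.8 kg product B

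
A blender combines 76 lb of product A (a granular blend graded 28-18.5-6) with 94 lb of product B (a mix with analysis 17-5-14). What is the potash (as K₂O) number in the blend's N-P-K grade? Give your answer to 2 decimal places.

10.42% K₂O

Total mass = 76 + 94 = 170 lb.
K₂O mass = 6%×76 + 14%×94 = 17.72 lb.
% K₂O = 17.72 / 170 = 10.4235%.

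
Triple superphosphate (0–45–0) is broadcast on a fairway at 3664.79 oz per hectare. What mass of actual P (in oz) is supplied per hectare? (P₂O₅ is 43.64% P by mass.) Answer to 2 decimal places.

719.69 oz P per hectare

P₂O₅ per hectare = 3664.79 × 45% = 1649.16 oz.
Elemental P = 1649.16 × 0.4364 = 719.691 oz per hectare.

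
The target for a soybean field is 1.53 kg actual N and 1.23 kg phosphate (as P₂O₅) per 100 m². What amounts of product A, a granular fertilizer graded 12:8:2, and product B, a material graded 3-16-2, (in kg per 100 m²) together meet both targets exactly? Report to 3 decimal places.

Per-100 m² balance (a = product A, b = product B):
N: 0.12·a + 0.03·b = 1.53
P₂O₅: 0.08·a + 0.16·b = 1.23
Eliminate a: (row1) − 0.12/0.08·(row2) → -0.21·b = -0.315, so b = 1.5.
Back-substitute: a = (1.53 − 0.03·1.5) / 0.12 = 12.375.

12.375 kg product A, 1.500 kg product B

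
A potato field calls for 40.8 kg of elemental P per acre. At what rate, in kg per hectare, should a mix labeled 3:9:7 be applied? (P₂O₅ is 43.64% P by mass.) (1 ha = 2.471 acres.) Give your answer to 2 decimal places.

2566.88 kg of product per hectare

As P₂O₅: 40.8 / 0.4364 = 93.4922 kg per acre.
Product per acre = 93.4922 / 9% = 1038.8 kg.
Convert to per hectare: 1038.8 × 2.471 = 2566.881 kg.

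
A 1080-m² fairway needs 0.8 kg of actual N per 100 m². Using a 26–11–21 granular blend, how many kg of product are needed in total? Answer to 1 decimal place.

Product per 100 m² = 0.8 / 26% = 3.07692 kg.
Total product = 3.07692 × 1080 / 100 = 33.2308 kg.

33.2 kg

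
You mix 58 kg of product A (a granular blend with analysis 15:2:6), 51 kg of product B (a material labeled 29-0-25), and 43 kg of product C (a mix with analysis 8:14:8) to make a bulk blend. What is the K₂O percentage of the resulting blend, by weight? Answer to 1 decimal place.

Total mass = 58 + 51 + 43 = 152 kg.
K₂O mass = 6%×58 + 25%×51 + 8%×43 = 19.67 kg.
% K₂O = 19.67 / 152 = 12.9408%.

12.9% K₂O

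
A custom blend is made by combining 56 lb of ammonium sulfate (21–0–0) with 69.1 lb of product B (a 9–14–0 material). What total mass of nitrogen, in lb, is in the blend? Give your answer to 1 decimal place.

N mass = 21%×56 + 9%×69.1 = 17.979 lb.

18.0 lb N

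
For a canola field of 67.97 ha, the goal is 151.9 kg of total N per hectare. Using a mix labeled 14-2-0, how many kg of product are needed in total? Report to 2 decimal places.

73747.45 kg

Product per hectare = 151.9 / 14% = 1085 kg.
Total product = 1085 × 67.97 = 73747.45 kg.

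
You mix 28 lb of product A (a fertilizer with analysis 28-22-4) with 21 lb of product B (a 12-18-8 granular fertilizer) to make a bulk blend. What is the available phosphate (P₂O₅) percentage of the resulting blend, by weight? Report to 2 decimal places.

20.29% P₂O₅

Total mass = 28 + 21 = 49 lb.
P₂O₅ mass = 22%×28 + 18%×21 = 9.94 lb.
% P₂O₅ = 9.94 / 49 = 20.2857%.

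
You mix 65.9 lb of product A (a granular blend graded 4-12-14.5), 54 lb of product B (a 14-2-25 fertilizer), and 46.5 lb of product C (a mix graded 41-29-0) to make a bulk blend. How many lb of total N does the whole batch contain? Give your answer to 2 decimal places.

N mass = 4%×65.9 + 14%×54 + 41%×46.5 = 29.261 lb.

29.26 lb N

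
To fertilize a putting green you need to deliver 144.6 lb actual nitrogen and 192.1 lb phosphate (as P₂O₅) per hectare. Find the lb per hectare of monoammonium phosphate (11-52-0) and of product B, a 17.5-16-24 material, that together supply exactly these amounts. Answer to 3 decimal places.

Let a = lb of monoammonium phosphate, b = lb of product B (per hectare).
N: 0.11·a + 0.175·b = 144.6
P₂O₅: 0.52·a + 0.16·b = 192.1
Eliminate b: (row1) − 0.175/0.16·(row2) → -0.45875·a = -65.5094, so a = 142.7997.
Then b = (192.1 − 0.52·142.7997) / 0.16 = 736.5259.

142.800 lb monoammonium phosphate, 736.526 lb product B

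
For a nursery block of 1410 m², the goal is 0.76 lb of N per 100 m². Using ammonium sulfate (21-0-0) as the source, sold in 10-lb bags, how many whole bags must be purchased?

Product per 100 m² = 0.76 / 21% = 3.61905 lb.
Total product = 3.61905 × 1410 / 100 = 51.0286 lb.
Bags = ⌈51.0286 / 10⌉ = 6.

6 bags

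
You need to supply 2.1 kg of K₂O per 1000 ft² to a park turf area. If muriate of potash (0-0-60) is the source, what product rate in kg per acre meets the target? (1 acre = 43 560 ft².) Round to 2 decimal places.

152.46 kg of product per acre

Product per 1000 ft² = 2.1 / 60% = 3.5 kg.
Convert to per acre: 3.5 × 43.56 = 152.46 kg.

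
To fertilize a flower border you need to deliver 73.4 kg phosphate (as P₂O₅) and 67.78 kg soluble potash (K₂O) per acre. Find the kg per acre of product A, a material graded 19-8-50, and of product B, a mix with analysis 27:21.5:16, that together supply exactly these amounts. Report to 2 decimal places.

Let a = kg of product A, b = kg of product B (per acre).
P₂O₅: 0.08·a + 0.215·b = 73.4
K₂O: 0.5·a + 0.16·b = 67.78
Eliminate a: (row1) − 0.08/0.5·(row2) → 0.1894·b = 62.5552, so b = 330.281.
Back-substitute: a = (73.4 − 0.215·330.281) / 0.08 = 29.8701.

29.87 kg product A, 330.28 kg product B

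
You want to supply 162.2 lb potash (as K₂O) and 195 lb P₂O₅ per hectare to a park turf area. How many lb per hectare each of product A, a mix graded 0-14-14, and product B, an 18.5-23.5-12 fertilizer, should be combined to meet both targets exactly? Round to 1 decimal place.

With a, b = lb per hectare of product A and product B:
K₂O: 0.14·a + 0.12·b = 162.2
P₂O₅: 0.14·a + 0.235·b = 195
Eliminate b: (row1) − 0.12/0.235·(row2) → 0.0685106·a = 62.6255, so a = 914.099.
Then b = (195 − 0.14·914.099) / 0.235 = 285.217.

914.1 lb product A, 285.2 lb product B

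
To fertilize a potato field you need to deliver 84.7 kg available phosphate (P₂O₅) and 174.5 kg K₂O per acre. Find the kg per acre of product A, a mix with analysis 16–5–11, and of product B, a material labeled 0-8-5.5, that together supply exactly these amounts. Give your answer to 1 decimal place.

1537.4 kg product A, 97.9 kg product B

Let a = kg of product A, b = kg of product B (per acre).
P₂O₅: 0.05·a + 0.08·b = 84.7
K₂O: 0.11·a + 0.055·b = 174.5
From row1: a = (84.7 − 0.08·b) / 0.05.
Into row2: 0.11·(84.7 − 0.08·b)/0.05 + 0.055·b = 174.5 → b = 97.8512, a = 1537.44.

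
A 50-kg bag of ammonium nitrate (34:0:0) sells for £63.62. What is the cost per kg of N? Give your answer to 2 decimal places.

N in bag = 50 × 34% = 17 kg.
Cost per kg N = £63.62 / 17 = £3.7424.

£3.74 per kg N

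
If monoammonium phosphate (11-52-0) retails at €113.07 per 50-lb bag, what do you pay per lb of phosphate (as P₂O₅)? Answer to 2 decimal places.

P₂O₅ in bag = 50 × 52% = 26 lb.
Cost per lb P₂O₅ = €113.07 / 26 = €4.3488.

€4.35 per lb P₂O₅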